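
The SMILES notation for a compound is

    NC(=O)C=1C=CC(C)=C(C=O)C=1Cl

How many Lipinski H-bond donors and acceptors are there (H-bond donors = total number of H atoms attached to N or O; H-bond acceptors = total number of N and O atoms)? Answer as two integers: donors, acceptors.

2, 3

Donors: find every N or O and count the H atoms it carries.
  atom 1 (N): bond orders sum to 1 → 2 H
  atom 3 (O): bond orders sum to 2 → 0 H
  atom 11 (O): bond orders sum to 2 → 0 H
Lipinski HBD = 2.
Acceptors: N atoms = 1, O atoms = 2 → HBA = 3.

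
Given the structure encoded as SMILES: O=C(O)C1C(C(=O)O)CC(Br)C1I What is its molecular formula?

C7H8BrIO4

Walk through each heavy atom and fill implicit hydrogens from standard valence (C 4, N 3, O 2, S 2, halogen 1):
  atom 1: O, bond orders sum to 2 (valence 2) → 0 H
  atom 2: C, bond orders sum to 4 (valence 4) → 0 H
  atom 3: O, bond orders sum to 1 (valence 2) → 1 H
  atom 4: C, bond orders sum to 3 (valence 4) → 1 H
  atom 5: C, bond orders sum to 3 (valence 4) → 1 H
  atom 6: C, bond orders sum to 4 (valence 4) → 0 H
  atom 7: O, bond orders sum to 2 (valence 2) → 0 H
  atom 8: O, bond orders sum to 1 (valence 2) → 1 H
  atom 9: C, bond orders sum to 2 (valence 4) → 2 H
  atom 10: C, bond orders sum to 3 (valence 4) → 1 H
  atom 11: Br (halogen, monovalent) → 0 H
  atom 12: C, bond orders sum to 3 (valence 4) → 1 H
  atom 13: I (halogen, monovalent) → 0 H
Totals → C:7, H:8, Br:1, I:1, O:4.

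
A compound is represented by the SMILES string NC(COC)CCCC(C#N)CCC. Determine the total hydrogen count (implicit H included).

Walk through each heavy atom and fill implicit hydrogens from standard valence (C 4, N 3, O 2, S 2, halogen 1):
  atom 1: N, bond orders sum to 1 (valence 3) → 2 H
  atom 2: C, bond orders sum to 3 (valence 4) → 1 H
  atom 3: C, bond orders sum to 2 (valence 4) → 2 H
  atom 4: O, bond orders sum to 2 (valence 2) → 0 H
  atom 5: C, bond orders sum to 1 (valence 4) → 3 H
  atom 6: C, bond orders sum to 2 (valence 4) → 2 H
  atom 7: C, bond orders sum to 2 (valence 4) → 2 H
  atom 8: C, bond orders sum to 2 (valence 4) → 2 H
  atom 9: C, bond orders sum to 3 (valence 4) → 1 H
  atom 10: C, bond orders sum to 4 (valence 4) → 0 H
  atom 11: N, bond orders sum to 3 (valence 3) → 0 H
  atom 12: C, bond orders sum to 2 (valence 4) → 2 H
  atom 13: C, bond orders sum to 2 (valence 4) → 2 H
  atom 14: C, bond orders sum to 1 (valence 4) → 3 H
Total hydrogens: 22.

22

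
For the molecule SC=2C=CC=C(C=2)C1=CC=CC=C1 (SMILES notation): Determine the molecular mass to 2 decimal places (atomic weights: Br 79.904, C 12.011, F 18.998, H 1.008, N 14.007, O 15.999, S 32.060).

First, the molecular formula is C12H10S (counting implicit H from valence).
  C: 12 × 12.011 = 144.132
  H: 10 × 1.008 = 10.080
  S: 1 × 32.060 = 32.060
Sum: 12×12.011 + 10×1.008 + 1×32.060 = 186.272 → 186.27 g/mol.

186.27 g/mol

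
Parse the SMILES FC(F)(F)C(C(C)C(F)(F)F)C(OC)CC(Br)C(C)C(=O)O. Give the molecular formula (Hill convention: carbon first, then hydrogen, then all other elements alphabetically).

Walk through each heavy atom and fill implicit hydrogens from standard valence (C 4, N 3, O 2, S 2, halogen 1):
  atom 1: F (halogen, monovalent) → 0 H
  atom 2: C, bond orders sum to 4 (valence 4) → 0 H
  atom 3: F (halogen, monovalent) → 0 H
  atom 4: F (halogen, monovalent) → 0 H
  atom 5: C, bond orders sum to 3 (valence 4) → 1 H
  atom 6: C, bond orders sum to 3 (valence 4) → 1 H
  atom 7: C, bond orders sum to 1 (valence 4) → 3 H
  atom 8: C, bond orders sum to 4 (valence 4) → 0 H
  atom 9: F (halogen, monovalent) → 0 H
  atom 10: F (halogen, monovalent) → 0 H
  atom 11: F (halogen, monovalent) → 0 H
  atom 12: C, bond orders sum to 3 (valence 4) → 1 H
  atom 13: O, bond orders sum to 2 (valence 2) → 0 H
  atom 14: C, bond orders sum to 1 (valence 4) → 3 H
  atom 15: C, bond orders sum to 2 (valence 4) → 2 H
  atom 16: C, bond orders sum to 3 (valence 4) → 1 H
  atom 17: Br (halogen, monovalent) → 0 H
  atom 18: C, bond orders sum to 3 (valence 4) → 1 H
  atom 19: C, bond orders sum to 1 (valence 4) → 3 H
  atom 20: C, bond orders sum to 4 (valence 4) → 0 H
  atom 21: O, bond orders sum to 2 (valence 2) → 0 H
  atom 22: O, bond orders sum to 1 (valence 2) → 1 H
Totals → C:12, H:17, Br:1, F:6, O:3.

C12H17BrF6O3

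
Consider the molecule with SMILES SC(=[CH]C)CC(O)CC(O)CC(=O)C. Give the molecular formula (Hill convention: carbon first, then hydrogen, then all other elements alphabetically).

Walk through each heavy atom and fill implicit hydrogens from standard valence (C 4, N 3, O 2, S 2, halogen 1):
  atom 1: S, bond orders sum to 1 (valence 2) → 1 H
  atom 2: C, bond orders sum to 4 (valence 4) → 0 H
  atom 3: C with explicit H count 1
  atom 4: C, bond orders sum to 1 (valence 4) → 3 H
  atom 5: C, bond orders sum to 2 (valence 4) → 2 H
  atom 6: C, bond orders sum to 3 (valence 4) → 1 H
  atom 7: O, bond orders sum to 1 (valence 2) → 1 H
  atom 8: C, bond orders sum to 2 (valence 4) → 2 H
  atom 9: C, bond orders sum to 3 (valence 4) → 1 H
  atom 10: O, bond orders sum to 1 (valence 2) → 1 H
  atom 11: C, bond orders sum to 2 (valence 4) → 2 H
  atom 12: C, bond orders sum to 4 (valence 4) → 0 H
  atom 13: O, bond orders sum to 2 (valence 2) → 0 H
  atom 14: C, bond orders sum to 1 (valence 4) → 3 H
Totals → C:10, H:18, O:3, S:1.
In Hill order: C10H18O3S.

C10H18O3S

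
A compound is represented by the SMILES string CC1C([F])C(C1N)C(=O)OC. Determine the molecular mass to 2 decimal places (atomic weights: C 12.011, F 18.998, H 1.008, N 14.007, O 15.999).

First, the molecular formula is C7H12FNO2 (counting implicit H from valence).
  C: 7 × 12.011 = 84.077
  F: 1 × 18.998 = 18.998
  H: 12 × 1.008 = 12.096
  N: 1 × 14.007 = 14.007
  O: 2 × 15.999 = 31.998
Sum: 7×12.011 + 1×18.998 + 12×1.008 + 1×14.007 + 2×15.999 = 161.176 → 161.18 g/mol.

161.18 g/mol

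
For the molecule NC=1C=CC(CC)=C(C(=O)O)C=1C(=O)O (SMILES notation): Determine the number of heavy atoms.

15

Every atom symbol written in the SMILES (organic subset) is one heavy atom; implicit H are not written.
Heavy atoms by element → C:10, N:1, O:4.
Total: 15.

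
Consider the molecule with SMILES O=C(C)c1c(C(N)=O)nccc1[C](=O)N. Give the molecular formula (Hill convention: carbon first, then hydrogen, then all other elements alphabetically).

C9H9N3O3

Walk through each heavy atom and fill implicit hydrogens from standard valence (C 4, N 3, O 2, S 2, halogen 1); for lowercase aromatic atoms, an aromatic c carries 1 H when it has two neighbours and 0 H with three, and aromatic n carries 0 H:
  atom 1: O, bond orders sum to 2 (valence 2) → 0 H
  atom 2: C, bond orders sum to 4 (valence 4) → 0 H
  atom 3: C, bond orders sum to 1 (valence 4) → 3 H
  atom 4: aromatic c, 3 neighbours → 0 H
  atom 5: aromatic c, 3 neighbours → 0 H
  atom 6: C, bond orders sum to 4 (valence 4) → 0 H
  atom 7: N, bond orders sum to 1 (valence 3) → 2 H
  atom 8: O, bond orders sum to 2 (valence 2) → 0 H
  atom 9: aromatic n, 2 neighbours → 0 H
  atom 10: aromatic c, 2 neighbours → 1 H
  atom 11: aromatic c, 2 neighbours → 1 H
  atom 12: aromatic c, 3 neighbours → 0 H
  atom 13: C with explicit H count 0
  atom 14: O, bond orders sum to 2 (valence 2) → 0 H
  atom 15: N, bond orders sum to 1 (valence 3) → 2 H
Totals → C:9, H:9, N:3, O:3.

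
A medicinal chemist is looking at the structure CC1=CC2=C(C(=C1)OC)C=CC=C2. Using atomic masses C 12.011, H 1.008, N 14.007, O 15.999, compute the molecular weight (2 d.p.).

First, the molecular formula is C12H12O (counting implicit H from valence).
  C: 12 × 12.011 = 144.132
  H: 12 × 1.008 = 12.096
  O: 1 × 15.999 = 15.999
Sum: 12×12.011 + 12×1.008 + 1×15.999 = 172.227 → 172.23 g/mol.

172.23 g/mol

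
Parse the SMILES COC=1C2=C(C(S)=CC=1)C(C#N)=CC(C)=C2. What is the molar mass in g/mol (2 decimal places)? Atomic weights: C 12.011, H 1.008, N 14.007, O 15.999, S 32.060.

229.30 g/mol

First, the molecular formula is C13H11NOS (counting implicit H from valence).
  C: 13 × 12.011 = 156.143
  H: 11 × 1.008 = 11.088
  N: 1 × 14.007 = 14.007
  O: 1 × 15.999 = 15.999
  S: 1 × 32.060 = 32.060
Sum: 13×12.011 + 11×1.008 + 1×14.007 + 1×15.999 + 1×32.060 = 229.297 → 229.30 g/mol.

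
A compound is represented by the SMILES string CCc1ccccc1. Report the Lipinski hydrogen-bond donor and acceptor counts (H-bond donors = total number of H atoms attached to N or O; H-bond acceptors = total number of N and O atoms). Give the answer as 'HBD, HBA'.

0, 0

Donors: find every N or O and count the H atoms it carries.
  (no N or O atoms present)
Lipinski HBD = 0.
Acceptors: N atoms = 0, O atoms = 0 → HBA = 0.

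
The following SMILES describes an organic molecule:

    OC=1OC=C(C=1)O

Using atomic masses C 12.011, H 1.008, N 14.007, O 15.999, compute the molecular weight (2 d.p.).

First, the molecular formula is C4H4O3 (counting implicit H from valence).
  C: 4 × 12.011 = 48.044
  H: 4 × 1.008 = 4.032
  O: 3 × 15.999 = 47.997
Sum: 4×12.011 + 4×1.008 + 3×15.999 = 100.073 → 100.07 g/mol.

100.07 g/mol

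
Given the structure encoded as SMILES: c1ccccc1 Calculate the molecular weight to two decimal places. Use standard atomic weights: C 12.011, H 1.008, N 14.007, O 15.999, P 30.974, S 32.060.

First, the molecular formula is C6H6 (counting implicit H from valence).
  C: 6 × 12.011 = 72.066
  H: 6 × 1.008 = 6.048
Sum: 6×12.011 + 6×1.008 = 78.114 → 78.11 g/mol.

78.11 g/mol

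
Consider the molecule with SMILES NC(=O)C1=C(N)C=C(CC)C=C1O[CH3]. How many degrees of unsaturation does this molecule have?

5

Degree of unsaturation = (number of rings) + (number of π bonds).
Ring closures in the SMILES: 1.
π bonds: 4 double bonds (each 1 DoU) → 4 DoU from unsaturation.
Total DoU = 1 + 4 = 5.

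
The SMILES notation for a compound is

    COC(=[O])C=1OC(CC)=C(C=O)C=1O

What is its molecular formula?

Walk through each heavy atom and fill implicit hydrogens from standard valence (C 4, N 3, O 2, S 2, halogen 1):
  atom 1: C, bond orders sum to 1 (valence 4) → 3 H
  atom 2: O, bond orders sum to 2 (valence 2) → 0 H
  atom 3: C, bond orders sum to 4 (valence 4) → 0 H
  atom 4: O with explicit H count 0
  atom 5: C, bond orders sum to 4 (valence 4) → 0 H
  atom 6: O, bond orders sum to 2 (valence 2) → 0 H
  atom 7: C, bond orders sum to 4 (valence 4) → 0 H
  atom 8: C, bond orders sum to 2 (valence 4) → 2 H
  atom 9: C, bond orders sum to 1 (valence 4) → 3 H
  atom 10: C, bond orders sum to 4 (valence 4) → 0 H
  atom 11: C, bond orders sum to 3 (valence 4) → 1 H
  atom 12: O, bond orders sum to 2 (valence 2) → 0 H
  atom 13: C, bond orders sum to 4 (valence 4) → 0 H
  atom 14: O, bond orders sum to 1 (valence 2) → 1 H
Totals → C:9, H:10, O:5.
In Hill order: C9H10O5.

C9H10O5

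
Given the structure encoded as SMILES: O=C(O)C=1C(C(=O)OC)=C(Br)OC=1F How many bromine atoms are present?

1

Scan the SMILES for Br atoms (remember two-letter symbols like Cl and Br are single atoms).
Bromine count: 1.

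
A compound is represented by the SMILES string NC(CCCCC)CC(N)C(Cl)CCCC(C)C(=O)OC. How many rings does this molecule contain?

0

In SMILES, each pair of matching ring-closure digits denotes one ring-closing bond; the number of such bonds equals the number of independent rings.
Ring-closure bonds here: 0.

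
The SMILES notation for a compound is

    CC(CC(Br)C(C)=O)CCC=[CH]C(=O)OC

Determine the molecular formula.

Walk through each heavy atom and fill implicit hydrogens from standard valence (C 4, N 3, O 2, S 2, halogen 1):
  atom 1: C, bond orders sum to 1 (valence 4) → 3 H
  atom 2: C, bond orders sum to 3 (valence 4) → 1 H
  atom 3: C, bond orders sum to 2 (valence 4) → 2 H
  atom 4: C, bond orders sum to 3 (valence 4) → 1 H
  atom 5: Br (halogen, monovalent) → 0 H
  atom 6: C, bond orders sum to 4 (valence 4) → 0 H
  atom 7: C, bond orders sum to 1 (valence 4) → 3 H
  atom 8: O, bond orders sum to 2 (valence 2) → 0 H
  atom 9: C, bond orders sum to 2 (valence 4) → 2 H
  atom 10: C, bond orders sum to 2 (valence 4) → 2 H
  atom 11: C, bond orders sum to 3 (valence 4) → 1 H
  atom 12: C with explicit H count 1
  atom 13: C, bond orders sum to 4 (valence 4) → 0 H
  atom 14: O, bond orders sum to 2 (valence 2) → 0 H
  atom 15: O, bond orders sum to 2 (valence 2) → 0 H
  atom 16: C, bond orders sum to 1 (valence 4) → 3 H
Totals → C:12, H:19, Br:1, O:3.

C12H19BrO3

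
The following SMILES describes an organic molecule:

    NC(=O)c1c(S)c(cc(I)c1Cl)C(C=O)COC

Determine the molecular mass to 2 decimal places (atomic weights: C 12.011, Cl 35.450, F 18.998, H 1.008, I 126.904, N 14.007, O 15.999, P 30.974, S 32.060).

First, the molecular formula is C11H11ClINO3S (counting implicit H from valence).
  C: 11 × 12.011 = 132.121
  Cl: 1 × 35.450 = 35.450
  H: 11 × 1.008 = 11.088
  I: 1 × 126.904 = 126.904
  N: 1 × 14.007 = 14.007
  O: 3 × 15.999 = 47.997
  S: 1 × 32.060 = 32.060
Sum: 11×12.011 + 1×35.450 + 11×1.008 + 1×126.904 + 1×14.007 + 3×15.999 + 1×32.060 = 399.627 → 399.63 g/mol.

399.63 g/mol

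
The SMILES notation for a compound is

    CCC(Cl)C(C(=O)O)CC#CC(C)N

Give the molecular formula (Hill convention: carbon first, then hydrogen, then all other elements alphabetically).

Walk through each heavy atom and fill implicit hydrogens from standard valence (C 4, N 3, O 2, S 2, halogen 1):
  atom 1: C, bond orders sum to 1 (valence 4) → 3 H
  atom 2: C, bond orders sum to 2 (valence 4) → 2 H
  atom 3: C, bond orders sum to 3 (valence 4) → 1 H
  atom 4: Cl (halogen, monovalent) → 0 H
  atom 5: C, bond orders sum to 3 (valence 4) → 1 H
  atom 6: C, bond orders sum to 4 (valence 4) → 0 H
  atom 7: O, bond orders sum to 2 (valence 2) → 0 H
  atom 8: O, bond orders sum to 1 (valence 2) → 1 H
  atom 9: C, bond orders sum to 2 (valence 4) → 2 H
  atom 10: C, bond orders sum to 4 (valence 4) → 0 H
  atom 11: C, bond orders sum to 4 (valence 4) → 0 H
  atom 12: C, bond orders sum to 3 (valence 4) → 1 H
  atom 13: C, bond orders sum to 1 (valence 4) → 3 H
  atom 14: N, bond orders sum to 1 (valence 3) → 2 H
Totals → C:10, H:16, Cl:1, N:1, O:2.

C10H16ClNO2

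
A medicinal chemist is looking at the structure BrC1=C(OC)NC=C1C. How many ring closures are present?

1

In SMILES, each pair of matching ring-closure digits denotes one ring-closing bond; the number of such bonds equals the number of independent rings.
Ring-closure bonds here: 1.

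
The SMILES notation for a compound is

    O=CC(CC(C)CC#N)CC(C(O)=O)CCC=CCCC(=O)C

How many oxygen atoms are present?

Scan the SMILES for O atoms (remember two-letter symbols like Cl and Br are single atoms).
Oxygen count: 4.

4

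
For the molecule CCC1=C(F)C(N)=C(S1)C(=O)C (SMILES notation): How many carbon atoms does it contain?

8

Count every carbon token in the SMILES (each C, including those in ring-closure positions and inside branches).
Carbon count: 8.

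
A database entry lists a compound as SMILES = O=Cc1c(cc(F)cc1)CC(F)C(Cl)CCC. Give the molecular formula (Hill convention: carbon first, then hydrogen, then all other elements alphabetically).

C13H15ClF2O

Walk through each heavy atom and fill implicit hydrogens from standard valence (C 4, N 3, O 2, S 2, halogen 1); for lowercase aromatic atoms, an aromatic c carries 1 H when it has two neighbours and 0 H with three, and aromatic n carries 0 H:
  atom 1: O, bond orders sum to 2 (valence 2) → 0 H
  atom 2: C, bond orders sum to 3 (valence 4) → 1 H
  atom 3: aromatic c, 3 neighbours → 0 H
  atom 4: aromatic c, 3 neighbours → 0 H
  atom 5: aromatic c, 2 neighbours → 1 H
  atom 6: aromatic c, 3 neighbours → 0 H
  atom 7: F (halogen, monovalent) → 0 H
  atom 8: aromatic c, 2 neighbours → 1 H
  atom 9: aromatic c, 2 neighbours → 1 H
  atom 10: C, bond orders sum to 2 (valence 4) → 2 H
  atom 11: C, bond orders sum to 3 (valence 4) → 1 H
  atom 12: F (halogen, monovalent) → 0 H
  atom 13: C, bond orders sum to 3 (valence 4) → 1 H
  atom 14: Cl (halogen, monovalent) → 0 H
  atom 15: C, bond orders sum to 2 (valence 4) → 2 H
  atom 16: C, bond orders sum to 2 (valence 4) → 2 H
  atom 17: C, bond orders sum to 1 (valence 4) → 3 H
Totals → C:13, H:15, Cl:1, F:2, O:1.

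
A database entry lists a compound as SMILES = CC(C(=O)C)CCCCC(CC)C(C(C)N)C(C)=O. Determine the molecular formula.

Walk through each heavy atom and fill implicit hydrogens from standard valence (C 4, N 3, O 2, S 2, halogen 1):
  atom 1: C, bond orders sum to 1 (valence 4) → 3 H
  atom 2: C, bond orders sum to 3 (valence 4) → 1 H
  atom 3: C, bond orders sum to 4 (valence 4) → 0 H
  atom 4: O, bond orders sum to 2 (valence 2) → 0 H
  atom 5: C, bond orders sum to 1 (valence 4) → 3 H
  atom 6: C, bond orders sum to 2 (valence 4) → 2 H
  atom 7: C, bond orders sum to 2 (valence 4) → 2 H
  atom 8: C, bond orders sum to 2 (valence 4) → 2 H
  atom 9: C, bond orders sum to 2 (valence 4) → 2 H
  atom 10: C, bond orders sum to 3 (valence 4) → 1 H
  atom 11: C, bond orders sum to 2 (valence 4) → 2 H
  atom 12: C, bond orders sum to 1 (valence 4) → 3 H
  atom 13: C, bond orders sum to 3 (valence 4) → 1 H
  atom 14: C, bond orders sum to 3 (valence 4) → 1 H
  atom 15: C, bond orders sum to 1 (valence 4) → 3 H
  atom 16: N, bond orders sum to 1 (valence 3) → 2 H
  atom 17: C, bond orders sum to 4 (valence 4) → 0 H
  atom 18: C, bond orders sum to 1 (valence 4) → 3 H
  atom 19: O, bond orders sum to 2 (valence 2) → 0 H
Totals → C:16, H:31, N:1, O:2.

C16H31NO2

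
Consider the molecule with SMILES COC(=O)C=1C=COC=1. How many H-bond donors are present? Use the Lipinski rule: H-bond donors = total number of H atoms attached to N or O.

0

Donors: find every N or O and count the H atoms it carries.
  atom 2 (O): bond orders sum to 2 → 0 H
  atom 4 (O): bond orders sum to 2 → 0 H
  atom 8 (O): bond orders sum to 2 → 0 H
Lipinski HBD = 0.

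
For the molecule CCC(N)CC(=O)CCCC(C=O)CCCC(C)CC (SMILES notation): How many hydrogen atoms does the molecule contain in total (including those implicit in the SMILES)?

Walk through each heavy atom and fill implicit hydrogens from standard valence (C 4, N 3, O 2, S 2, halogen 1):
  atom 1: C, bond orders sum to 1 (valence 4) → 3 H
  atom 2: C, bond orders sum to 2 (valence 4) → 2 H
  atom 3: C, bond orders sum to 3 (valence 4) → 1 H
  atom 4: N, bond orders sum to 1 (valence 3) → 2 H
  atom 5: C, bond orders sum to 2 (valence 4) → 2 H
  atom 6: C, bond orders sum to 4 (valence 4) → 0 H
  atom 7: O, bond orders sum to 2 (valence 2) → 0 H
  atom 8: C, bond orders sum to 2 (valence 4) → 2 H
  atom 9: C, bond orders sum to 2 (valence 4) → 2 H
  atom 10: C, bond orders sum to 2 (valence 4) → 2 H
  atom 11: C, bond orders sum to 3 (valence 4) → 1 H
  atom 12: C, bond orders sum to 3 (valence 4) → 1 H
  atom 13: O, bond orders sum to 2 (valence 2) → 0 H
  atom 14: C, bond orders sum to 2 (valence 4) → 2 H
  atom 15: C, bond orders sum to 2 (valence 4) → 2 H
  atom 16: C, bond orders sum to 2 (valence 4) → 2 H
  atom 17: C, bond orders sum to 3 (valence 4) → 1 H
  atom 18: C, bond orders sum to 1 (valence 4) → 3 H
  atom 19: C, bond orders sum to 2 (valence 4) → 2 H
  atom 20: C, bond orders sum to 1 (valence 4) → 3 H
Total hydrogens: 33.

33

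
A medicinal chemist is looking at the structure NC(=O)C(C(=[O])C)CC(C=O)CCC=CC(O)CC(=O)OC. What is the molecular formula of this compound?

Walk through each heavy atom and fill implicit hydrogens from standard valence (C 4, N 3, O 2, S 2, halogen 1):
  atom 1: N, bond orders sum to 1 (valence 3) → 2 H
  atom 2: C, bond orders sum to 4 (valence 4) → 0 H
  atom 3: O, bond orders sum to 2 (valence 2) → 0 H
  atom 4: C, bond orders sum to 3 (valence 4) → 1 H
  atom 5: C, bond orders sum to 4 (valence 4) → 0 H
  atom 6: O with explicit H count 0
  atom 7: C, bond orders sum to 1 (valence 4) → 3 H
  atom 8: C, bond orders sum to 2 (valence 4) → 2 H
  atom 9: C, bond orders sum to 3 (valence 4) → 1 H
  atom 10: C, bond orders sum to 3 (valence 4) → 1 H
  atom 11: O, bond orders sum to 2 (valence 2) → 0 H
  atom 12: C, bond orders sum to 2 (valence 4) → 2 H
  atom 13: C, bond orders sum to 2 (valence 4) → 2 H
  atom 14: C, bond orders sum to 3 (valence 4) → 1 H
  atom 15: C, bond orders sum to 3 (valence 4) → 1 H
  atom 16: C, bond orders sum to 3 (valence 4) → 1 H
  atom 17: O, bond orders sum to 1 (valence 2) → 1 H
  atom 18: C, bond orders sum to 2 (valence 4) → 2 H
  atom 19: C, bond orders sum to 4 (valence 4) → 0 H
  atom 20: O, bond orders sum to 2 (valence 2) → 0 H
  atom 21: O, bond orders sum to 2 (valence 2) → 0 H
  atom 22: C, bond orders sum to 1 (valence 4) → 3 H
Totals → C:15, H:23, N:1, O:6.

C15H23NO6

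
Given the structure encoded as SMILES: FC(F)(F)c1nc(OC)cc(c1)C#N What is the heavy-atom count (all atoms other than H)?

14

Every atom symbol written in the SMILES (organic subset) is one heavy atom; implicit H are not written.
Heavy atoms by element → C:8, F:3, N:2, O:1.
Total: 14.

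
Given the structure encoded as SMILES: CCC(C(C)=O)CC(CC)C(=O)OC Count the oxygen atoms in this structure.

Scan the SMILES for O atoms (remember two-letter symbols like Cl and Br are single atoms).
Oxygen count: 3.

3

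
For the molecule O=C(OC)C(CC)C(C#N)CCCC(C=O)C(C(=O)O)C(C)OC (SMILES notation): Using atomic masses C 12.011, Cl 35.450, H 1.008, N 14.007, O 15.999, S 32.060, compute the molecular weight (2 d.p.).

First, the molecular formula is C17H27NO6 (counting implicit H from valence).
  C: 17 × 12.011 = 204.187
  H: 27 × 1.008 = 27.216
  N: 1 × 14.007 = 14.007
  O: 6 × 15.999 = 95.994
Sum: 17×12.011 + 27×1.008 + 1×14.007 + 6×15.999 = 341.404 → 341.40 g/mol.

341.40 g/mol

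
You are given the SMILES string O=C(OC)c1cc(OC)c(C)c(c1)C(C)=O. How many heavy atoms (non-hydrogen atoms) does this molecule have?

Every atom symbol written in the SMILES (organic subset) is one heavy atom; implicit H are not written.
Heavy atoms by element → C:12, O:4.
Total: 16.

16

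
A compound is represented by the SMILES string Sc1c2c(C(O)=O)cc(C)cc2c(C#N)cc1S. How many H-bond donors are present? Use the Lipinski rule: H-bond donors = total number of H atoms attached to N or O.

Donors: find every N or O and count the H atoms it carries.
  atom 6 (O): bond orders sum to 1 → 1 H
  atom 7 (O): bond orders sum to 2 → 0 H
  atom 15 (N): bond orders sum to 3 → 0 H
Lipinski HBD = 1.

1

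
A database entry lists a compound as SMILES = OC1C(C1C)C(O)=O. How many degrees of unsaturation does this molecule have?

Degree of unsaturation = (number of rings) + (number of π bonds).
Ring closures in the SMILES: 1.
π bonds: 1 double bond (each 1 DoU) → 1 DoU from unsaturation.
Total DoU = 1 + 1 = 2.

2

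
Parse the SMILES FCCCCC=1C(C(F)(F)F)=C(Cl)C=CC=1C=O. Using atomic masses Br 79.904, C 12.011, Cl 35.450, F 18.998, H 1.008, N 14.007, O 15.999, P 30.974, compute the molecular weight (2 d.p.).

First, the molecular formula is C12H11ClF4O (counting implicit H from valence).
  C: 12 × 12.011 = 144.132
  Cl: 1 × 35.450 = 35.450
  F: 4 × 18.998 = 75.992
  H: 11 × 1.008 = 11.088
  O: 1 × 15.999 = 15.999
Sum: 12×12.011 + 1×35.450 + 4×18.998 + 11×1.008 + 1×15.999 = 282.661 → 282.66 g/mol.

282.66 g/mol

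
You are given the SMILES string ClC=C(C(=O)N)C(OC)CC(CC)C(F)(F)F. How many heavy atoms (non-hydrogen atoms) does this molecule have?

17

Every atom symbol written in the SMILES (organic subset) is one heavy atom; implicit H are not written.
Heavy atoms by element → C:10, Cl:1, F:3, N:1, O:2.
Total: 17.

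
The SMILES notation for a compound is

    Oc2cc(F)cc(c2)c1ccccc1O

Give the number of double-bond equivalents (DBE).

Molecular formula: C12H9FO2.
DoU = (2C + 2 + N − H − X) / 2, where X is the halogen count and O/S are ignored.
    = (2·12 + 2 + 0 − 9 − 1) / 2 = 16 / 2 = 8.

8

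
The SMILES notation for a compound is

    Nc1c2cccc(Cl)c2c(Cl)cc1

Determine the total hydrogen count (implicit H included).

Walk through each heavy atom and fill implicit hydrogens from standard valence (C 4, N 3, O 2, S 2, halogen 1); for lowercase aromatic atoms, an aromatic c carries 1 H when it has two neighbours and 0 H with three, and aromatic n carries 0 H:
  atom 1: N, bond orders sum to 1 (valence 3) → 2 H
  atom 2: aromatic c, 3 neighbours → 0 H
  atom 3: aromatic c, 3 neighbours → 0 H
  atom 4: aromatic c, 2 neighbours → 1 H
  atom 5: aromatic c, 2 neighbours → 1 H
  atom 6: aromatic c, 2 neighbours → 1 H
  atom 7: aromatic c, 3 neighbours → 0 H
  atom 8: Cl (halogen, monovalent) → 0 H
  atom 9: aromatic c, 3 neighbours → 0 H
  atom 10: aromatic c, 3 neighbours → 0 H
  atom 11: Cl (halogen, monovalent) → 0 H
  atom 12: aromatic c, 2 neighbours → 1 H
  atom 13: aromatic c, 2 neighbours → 1 H
Total hydrogens: 7.

7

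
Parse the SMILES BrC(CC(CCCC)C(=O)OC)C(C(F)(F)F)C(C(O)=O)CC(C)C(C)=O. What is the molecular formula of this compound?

C18H28BrF3O5

Walk through each heavy atom and fill implicit hydrogens from standard valence (C 4, N 3, O 2, S 2, halogen 1):
  atom 1: Br (halogen, monovalent) → 0 H
  atom 2: C, bond orders sum to 3 (valence 4) → 1 H
  atom 3: C, bond orders sum to 2 (valence 4) → 2 H
  atom 4: C, bond orders sum to 3 (valence 4) → 1 H
  atom 5: C, bond orders sum to 2 (valence 4) → 2 H
  atom 6: C, bond orders sum to 2 (valence 4) → 2 H
  atom 7: C, bond orders sum to 2 (valence 4) → 2 H
  atom 8: C, bond orders sum to 1 (valence 4) → 3 H
  atom 9: C, bond orders sum to 4 (valence 4) → 0 H
  atom 10: O, bond orders sum to 2 (valence 2) → 0 H
  atom 11: O, bond orders sum to 2 (valence 2) → 0 H
  atom 12: C, bond orders sum to 1 (valence 4) → 3 H
  atom 13: C, bond orders sum to 3 (valence 4) → 1 H
  atom 14: C, bond orders sum to 4 (valence 4) → 0 H
  atom 15: F (halogen, monovalent) → 0 H
  atom 16: F (halogen, monovalent) → 0 H
  atom 17: F (halogen, monovalent) → 0 H
  atom 18: C, bond orders sum to 3 (valence 4) → 1 H
  atom 19: C, bond orders sum to 4 (valence 4) → 0 H
  atom 20: O, bond orders sum to 1 (valence 2) → 1 H
  atom 21: O, bond orders sum to 2 (valence 2) → 0 H
  atom 22: C, bond orders sum to 2 (valence 4) → 2 H
  atom 23: C, bond orders sum to 3 (valence 4) → 1 H
  atom 24: C, bond orders sum to 1 (valence 4) → 3 H
  atom 25: C, bond orders sum to 4 (valence 4) → 0 H
  atom 26: C, bond orders sum to 1 (valence 4) → 3 H
  atom 27: O, bond orders sum to 2 (valence 2) → 0 H
Totals → C:18, H:28, Br:1, F:3, O:5.
In Hill order: C18H28BrF3O5.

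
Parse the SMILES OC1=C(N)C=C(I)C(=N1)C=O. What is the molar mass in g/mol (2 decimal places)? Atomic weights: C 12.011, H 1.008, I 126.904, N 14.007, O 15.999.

264.02 g/mol

First, the molecular formula is C6H5IN2O2 (counting implicit H from valence).
  C: 6 × 12.011 = 72.066
  H: 5 × 1.008 = 5.040
  I: 1 × 126.904 = 126.904
  N: 2 × 14.007 = 28.014
  O: 2 × 15.999 = 31.998
Sum: 6×12.011 + 5×1.008 + 1×126.904 + 2×14.007 + 2×15.999 = 264.022 → 264.02 g/mol.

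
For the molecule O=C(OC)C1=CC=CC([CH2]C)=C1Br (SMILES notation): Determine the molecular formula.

C10H11BrO2

Walk through each heavy atom and fill implicit hydrogens from standard valence (C 4, N 3, O 2, S 2, halogen 1):
  atom 1: O, bond orders sum to 2 (valence 2) → 0 H
  atom 2: C, bond orders sum to 4 (valence 4) → 0 H
  atom 3: O, bond orders sum to 2 (valence 2) → 0 H
  atom 4: C, bond orders sum to 1 (valence 4) → 3 H
  atom 5: C, bond orders sum to 4 (valence 4) → 0 H
  atom 6: C, bond orders sum to 3 (valence 4) → 1 H
  atom 7: C, bond orders sum to 3 (valence 4) → 1 H
  atom 8: C, bond orders sum to 3 (valence 4) → 1 H
  atom 9: C, bond orders sum to 4 (valence 4) → 0 H
  atom 10: C with explicit H count 2
  atom 11: C, bond orders sum to 1 (valence 4) → 3 H
  atom 12: C, bond orders sum to 4 (valence 4) → 0 H
  atom 13: Br (halogen, monovalent) → 0 H
Totals → C:10, H:11, Br:1, O:2.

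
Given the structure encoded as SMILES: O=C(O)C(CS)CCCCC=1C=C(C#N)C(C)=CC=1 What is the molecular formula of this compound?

C15H19NO2S

Walk through each heavy atom and fill implicit hydrogens from standard valence (C 4, N 3, O 2, S 2, halogen 1):
  atom 1: O, bond orders sum to 2 (valence 2) → 0 H
  atom 2: C, bond orders sum to 4 (valence 4) → 0 H
  atom 3: O, bond orders sum to 1 (valence 2) → 1 H
  atom 4: C, bond orders sum to 3 (valence 4) → 1 H
  atom 5: C, bond orders sum to 2 (valence 4) → 2 H
  atom 6: S, bond orders sum to 1 (valence 2) → 1 H
  atom 7: C, bond orders sum to 2 (valence 4) → 2 H
  atom 8: C, bond orders sum to 2 (valence 4) → 2 H
  atom 9: C, bond orders sum to 2 (valence 4) → 2 H
  atom 10: C, bond orders sum to 2 (valence 4) → 2 H
  atom 11: C, bond orders sum to 4 (valence 4) → 0 H
  atom 12: C, bond orders sum to 3 (valence 4) → 1 H
  atom 13: C, bond orders sum to 4 (valence 4) → 0 H
  atom 14: C, bond orders sum to 4 (valence 4) → 0 H
  atom 15: N, bond orders sum to 3 (valence 3) → 0 H
  atom 16: C, bond orders sum to 4 (valence 4) → 0 H
  atom 17: C, bond orders sum to 1 (valence 4) → 3 H
  atom 18: C, bond orders sum to 3 (valence 4) → 1 H
  atom 19: C, bond orders sum to 3 (valence 4) → 1 H
Totals → C:15, H:19, N:1, O:2, S:1.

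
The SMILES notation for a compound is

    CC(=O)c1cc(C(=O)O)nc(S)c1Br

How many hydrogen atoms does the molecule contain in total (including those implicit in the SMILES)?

6

Walk through each heavy atom and fill implicit hydrogens from standard valence (C 4, N 3, O 2, S 2, halogen 1); for lowercase aromatic atoms, an aromatic c carries 1 H when it has two neighbours and 0 H with three, and aromatic n carries 0 H:
  atom 1: C, bond orders sum to 1 (valence 4) → 3 H
  atom 2: C, bond orders sum to 4 (valence 4) → 0 H
  atom 3: O, bond orders sum to 2 (valence 2) → 0 H
  atom 4: aromatic c, 3 neighbours → 0 H
  atom 5: aromatic c, 2 neighbours → 1 H
  atom 6: aromatic c, 3 neighbours → 0 H
  atom 7: C, bond orders sum to 4 (valence 4) → 0 H
  atom 8: O, bond orders sum to 2 (valence 2) → 0 H
  atom 9: O, bond orders sum to 1 (valence 2) → 1 H
  atom 10: aromatic n, 2 neighbours → 0 H
  atom 11: aromatic c, 3 neighbours → 0 H
  atom 12: S, bond orders sum to 1 (valence 2) → 1 H
  atom 13: aromatic c, 3 neighbours → 0 H
  atom 14: Br (halogen, monovalent) → 0 H
Total hydrogens: 6.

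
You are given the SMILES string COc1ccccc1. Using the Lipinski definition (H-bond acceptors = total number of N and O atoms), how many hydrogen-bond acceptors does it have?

N atoms: 0; O atoms: 1.
Lipinski HBA = 0 + 1 = 1.

1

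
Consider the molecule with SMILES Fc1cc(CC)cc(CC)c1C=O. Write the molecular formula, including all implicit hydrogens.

Walk through each heavy atom and fill implicit hydrogens from standard valence (C 4, N 3, O 2, S 2, halogen 1); for lowercase aromatic atoms, an aromatic c carries 1 H when it has two neighbours and 0 H with three, and aromatic n carries 0 H:
  atom 1: F (halogen, monovalent) → 0 H
  atom 2: aromatic c, 3 neighbours → 0 H
  atom 3: aromatic c, 2 neighbours → 1 H
  atom 4: aromatic c, 3 neighbours → 0 H
  atom 5: C, bond orders sum to 2 (valence 4) → 2 H
  atom 6: C, bond orders sum to 1 (valence 4) → 3 H
  atom 7: aromatic c, 2 neighbours → 1 H
  atom 8: aromatic c, 3 neighbours → 0 H
  atom 9: C, bond orders sum to 2 (valence 4) → 2 H
  atom 10: C, bond orders sum to 1 (valence 4) → 3 H
  atom 11: aromatic c, 3 neighbours → 0 H
  atom 12: C, bond orders sum to 3 (valence 4) → 1 H
  atom 13: O, bond orders sum to 2 (valence 2) → 0 H
Totals → C:11, H:13, F:1, O:1.

C11H13FO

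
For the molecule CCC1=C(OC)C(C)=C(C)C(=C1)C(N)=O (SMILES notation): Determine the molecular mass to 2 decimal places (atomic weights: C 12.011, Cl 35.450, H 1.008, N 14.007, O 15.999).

First, the molecular formula is C12H17NO2 (counting implicit H from valence).
  C: 12 × 12.011 = 144.132
  H: 17 × 1.008 = 17.136
  N: 1 × 14.007 = 14.007
  O: 2 × 15.999 = 31.998
Sum: 12×12.011 + 17×1.008 + 1×14.007 + 2×15.999 = 207.273 → 207.27 g/mol.

207.27 g/mol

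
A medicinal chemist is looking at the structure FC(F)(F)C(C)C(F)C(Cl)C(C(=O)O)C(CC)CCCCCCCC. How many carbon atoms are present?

Count every carbon token in the SMILES (each C, including those in ring-closure positions and inside branches).
Carbon count: 18.

18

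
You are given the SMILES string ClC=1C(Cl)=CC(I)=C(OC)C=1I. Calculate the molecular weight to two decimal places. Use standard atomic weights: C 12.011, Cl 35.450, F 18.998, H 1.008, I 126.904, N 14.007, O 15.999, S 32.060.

428.82 g/mol

First, the molecular formula is C7H4Cl2I2O (counting implicit H from valence).
  C: 7 × 12.011 = 84.077
  Cl: 2 × 35.450 = 70.900
  H: 4 × 1.008 = 4.032
  I: 2 × 126.904 = 253.808
  O: 1 × 15.999 = 15.999
Sum: 7×12.011 + 2×35.450 + 4×1.008 + 2×126.904 + 1×15.999 = 428.816 → 428.82 g/mol.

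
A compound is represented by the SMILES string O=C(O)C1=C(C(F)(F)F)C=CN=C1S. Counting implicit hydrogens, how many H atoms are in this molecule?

Walk through each heavy atom and fill implicit hydrogens from standard valence (C 4, N 3, O 2, S 2, halogen 1):
  atom 1: O, bond orders sum to 2 (valence 2) → 0 H
  atom 2: C, bond orders sum to 4 (valence 4) → 0 H
  atom 3: O, bond orders sum to 1 (valence 2) → 1 H
  atom 4: C, bond orders sum to 4 (valence 4) → 0 H
  atom 5: C, bond orders sum to 4 (valence 4) → 0 H
  atom 6: C, bond orders sum to 4 (valence 4) → 0 H
  atom 7: F (halogen, monovalent) → 0 H
  atom 8: F (halogen, monovalent) → 0 H
  atom 9: F (halogen, monovalent) → 0 H
  atom 10: C, bond orders sum to 3 (valence 4) → 1 H
  atom 11: C, bond orders sum to 3 (valence 4) → 1 H
  atom 12: N, bond orders sum to 3 (valence 3) → 0 H
  atom 13: C, bond orders sum to 4 (valence 4) → 0 H
  atom 14: S, bond orders sum to 1 (valence 2) → 1 H
Total hydrogens: 4.

4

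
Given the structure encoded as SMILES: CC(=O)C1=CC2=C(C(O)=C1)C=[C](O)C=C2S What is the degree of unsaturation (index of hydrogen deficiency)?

8

Degree of unsaturation = (number of rings) + (number of π bonds).
Ring closures in the SMILES: 2.
π bonds: 6 double bonds (each 1 DoU) → 6 DoU from unsaturation.
Total DoU = 2 + 6 = 8.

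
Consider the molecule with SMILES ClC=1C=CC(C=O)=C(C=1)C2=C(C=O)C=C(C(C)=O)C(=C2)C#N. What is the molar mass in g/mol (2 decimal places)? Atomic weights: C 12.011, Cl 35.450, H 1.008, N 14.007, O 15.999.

First, the molecular formula is C17H10ClNO3 (counting implicit H from valence).
  C: 17 × 12.011 = 204.187
  Cl: 1 × 35.450 = 35.450
  H: 10 × 1.008 = 10.080
  N: 1 × 14.007 = 14.007
  O: 3 × 15.999 = 47.997
Sum: 17×12.011 + 1×35.450 + 10×1.008 + 1×14.007 + 3×15.999 = 311.721 → 311.72 g/mol.

311.72 g/mol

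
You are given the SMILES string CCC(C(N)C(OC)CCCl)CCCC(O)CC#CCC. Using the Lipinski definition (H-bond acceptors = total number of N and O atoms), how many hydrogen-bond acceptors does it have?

N atoms: 1; O atoms: 2.
Lipinski HBA = 1 + 2 = 3.

3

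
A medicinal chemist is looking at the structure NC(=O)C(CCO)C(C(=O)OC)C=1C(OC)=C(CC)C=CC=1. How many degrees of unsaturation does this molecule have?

Molecular formula: C16H23NO5.
DoU = (2C + 2 + N − H − X) / 2, where X is the halogen count and O/S are ignored.
    = (2·16 + 2 + 1 − 23 − 0) / 2 = 12 / 2 = 6.

6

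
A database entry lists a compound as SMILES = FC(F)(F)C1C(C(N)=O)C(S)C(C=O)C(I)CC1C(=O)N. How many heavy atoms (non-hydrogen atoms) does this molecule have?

21

Every atom symbol written in the SMILES (organic subset) is one heavy atom; implicit H are not written.
Heavy atoms by element → C:11, F:3, I:1, N:2, O:3, S:1.
Total: 21.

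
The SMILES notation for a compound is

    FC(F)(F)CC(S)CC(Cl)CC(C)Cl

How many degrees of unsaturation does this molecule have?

Molecular formula: C8H13Cl2F3S.
DoU = (2C + 2 + N − H − X) / 2, where X is the halogen count and O/S are ignored.
    = (2·8 + 2 + 0 − 13 − 5) / 2 = 0 / 2 = 0.

0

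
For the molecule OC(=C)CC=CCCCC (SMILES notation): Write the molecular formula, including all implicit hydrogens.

C9H16O

Walk through each heavy atom and fill implicit hydrogens from standard valence (C 4, N 3, O 2, S 2, halogen 1):
  atom 1: O, bond orders sum to 1 (valence 2) → 1 H
  atom 2: C, bond orders sum to 4 (valence 4) → 0 H
  atom 3: C, bond orders sum to 2 (valence 4) → 2 H
  atom 4: C, bond orders sum to 2 (valence 4) → 2 H
  atom 5: C, bond orders sum to 3 (valence 4) → 1 H
  atom 6: C, bond orders sum to 3 (valence 4) → 1 H
  atom 7: C, bond orders sum to 2 (valence 4) → 2 H
  atom 8: C, bond orders sum to 2 (valence 4) → 2 H
  atom 9: C, bond orders sum to 2 (valence 4) → 2 H
  atom 10: C, bond orders sum to 1 (valence 4) → 3 H
Totals → C:9, H:16, O:1.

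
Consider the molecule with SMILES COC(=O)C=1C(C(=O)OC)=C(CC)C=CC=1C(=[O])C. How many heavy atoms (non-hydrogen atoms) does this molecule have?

19

Every atom symbol written in the SMILES (organic subset) is one heavy atom; implicit H are not written.
Heavy atoms by element → C:14, O:5.
Total: 19.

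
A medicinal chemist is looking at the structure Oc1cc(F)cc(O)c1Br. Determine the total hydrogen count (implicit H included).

Walk through each heavy atom and fill implicit hydrogens from standard valence (C 4, N 3, O 2, S 2, halogen 1); for lowercase aromatic atoms, an aromatic c carries 1 H when it has two neighbours and 0 H with three, and aromatic n carries 0 H:
  atom 1: O, bond orders sum to 1 (valence 2) → 1 H
  atom 2: aromatic c, 3 neighbours → 0 H
  atom 3: aromatic c, 2 neighbours → 1 H
  atom 4: aromatic c, 3 neighbours → 0 H
  atom 5: F (halogen, monovalent) → 0 H
  atom 6: aromatic c, 2 neighbours → 1 H
  atom 7: aromatic c, 3 neighbours → 0 H
  atom 8: O, bond orders sum to 1 (valence 2) → 1 H
  atom 9: aromatic c, 3 neighbours → 0 H
  atom 10: Br (halogen, monovalent) → 0 H
Total hydrogens: 4.

4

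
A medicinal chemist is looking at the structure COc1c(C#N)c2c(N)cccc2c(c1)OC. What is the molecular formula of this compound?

Walk through each heavy atom and fill implicit hydrogens from standard valence (C 4, N 3, O 2, S 2, halogen 1); for lowercase aromatic atoms, an aromatic c carries 1 H when it has two neighbours and 0 H with three, and aromatic n carries 0 H:
  atom 1: C, bond orders sum to 1 (valence 4) → 3 H
  atom 2: O, bond orders sum to 2 (valence 2) → 0 H
  atom 3: aromatic c, 3 neighbours → 0 H
  atom 4: aromatic c, 3 neighbours → 0 H
  atom 5: C, bond orders sum to 4 (valence 4) → 0 H
  atom 6: N, bond orders sum to 3 (valence 3) → 0 H
  atom 7: aromatic c, 3 neighbours → 0 H
  atom 8: aromatic c, 3 neighbours → 0 H
  atom 9: N, bond orders sum to 1 (valence 3) → 2 H
  atom 10: aromatic c, 2 neighbours → 1 H
  atom 11: aromatic c, 2 neighbours → 1 H
  atom 12: aromatic c, 2 neighbours → 1 H
  atom 13: aromatic c, 3 neighbours → 0 H
  atom 14: aromatic c, 3 neighbours → 0 H
  atom 15: aromatic c, 2 neighbours → 1 H
  atom 16: O, bond orders sum to 2 (valence 2) → 0 H
  atom 17: C, bond orders sum to 1 (valence 4) → 3 H
Totals → C:13, H:12, N:2, O:2.

C13H12N2O2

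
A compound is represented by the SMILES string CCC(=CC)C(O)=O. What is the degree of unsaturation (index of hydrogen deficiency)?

2

Degree of unsaturation = (number of rings) + (number of π bonds).
Ring closures in the SMILES: 0.
π bonds: 2 double bonds (each 1 DoU) → 2 DoU from unsaturation.
Total DoU = 0 + 2 = 2.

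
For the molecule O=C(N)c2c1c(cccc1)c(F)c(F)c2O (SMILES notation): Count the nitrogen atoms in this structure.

Scan the SMILES for N atoms (remember two-letter symbols like Cl and Br are single atoms).
Nitrogen count: 1.

1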